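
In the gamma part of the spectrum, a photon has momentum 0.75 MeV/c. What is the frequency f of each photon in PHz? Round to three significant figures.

1.81 × 10^5 PHz

Use h = 6.62607015 × 10^-34 J·s, c = 2.99792458 × 10^8 m/s, 1 eV = 1.602176634 × 10^-19 J.
In SI units: p = 0.75 MeV/c = 4.0082 × 10^-22 kg·m/s.
The photon relation is f = pc/h, giving f = 1.813 × 10^20 Hz.
Converting to PHz: f = 181300 PHz ≈ 1.81 × 10^5 PHz.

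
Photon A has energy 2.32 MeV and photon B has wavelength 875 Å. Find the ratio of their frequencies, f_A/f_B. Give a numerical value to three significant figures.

f_A = 5.610 × 10^20 Hz (from energy = 2.32 MeV, via f = E/h).
f_B = 3.426 × 10^15 Hz (from wavelength = 875 Å, via f = c/λ).
Ratio = 5.610 × 10^20 / 3.426 × 10^15 = 1.64 × 10^5.

1.64 × 10^5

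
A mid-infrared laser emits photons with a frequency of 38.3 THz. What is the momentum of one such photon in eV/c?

0.158 eV/c

Take h = 6.62607015·10^-34 J·s, c = 2.99792458·10^8 m/s, 1 eV = 1.602176634·10^-19 J.
First convert: f = 38.3 THz = 3.83·10^13 Hz.
The photon relation is p = hf/c, giving p = 8.465·10^-29 kg·m/s.
Converting to eV/c: p = 0.1584 eV/c ≈ 0.158 eV/c.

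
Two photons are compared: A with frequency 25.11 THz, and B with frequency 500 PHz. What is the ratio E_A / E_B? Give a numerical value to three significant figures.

5.02e-5

E_A = 1.664e-20 J (from frequency = 25.11 THz, via E = hf).
E_B = 3.313e-16 J (from frequency = 500 PHz, via E = hf).
Ratio = 1.664e-20 / 3.313e-16 = 5.02e-5.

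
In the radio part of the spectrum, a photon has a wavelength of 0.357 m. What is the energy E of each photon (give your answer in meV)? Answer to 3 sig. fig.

3.47 × 10^-3 meV

For a photon E = hc/λ, so E = 5.564 × 10^-25 J.
Converting to meV: E = 0.003473 meV ≈ 3.47 × 10^-3 meV.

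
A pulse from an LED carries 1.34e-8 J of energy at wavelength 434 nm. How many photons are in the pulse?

2.93e10 photons

Per-photon energy: E = 4.577e-19 J (from wavelength = 434 nm).
N = E_total / E_photon = 1.34e-8 J / 4.577e-19 J = 2.93e10.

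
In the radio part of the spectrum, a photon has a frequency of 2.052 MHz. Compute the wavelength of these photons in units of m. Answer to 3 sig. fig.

Take c = 2.99792458·10^8 m/s.
Convert to SI: f = 2.052 MHz = 2.052·10^6 Hz.
Apply λ = c/f: λ = 146.1 m.
So λ ≈ 146 m.

146 m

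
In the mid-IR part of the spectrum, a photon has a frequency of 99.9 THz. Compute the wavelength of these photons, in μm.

In SI units: f = 99.9 THz = 9.99e13 Hz.
Since λ = c/f for a photon, λ = 3.001e-6 m.
Converting to μm: λ = 3.001 μm ≈ 3.00 μm.

3.00 μm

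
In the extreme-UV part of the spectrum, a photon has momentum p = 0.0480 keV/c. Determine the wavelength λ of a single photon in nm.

25.8 nm

In SI units: p = 0.0480 keV/c = 2.5653 × 10^-26 kg·m/s.
For a photon λ = h/p, so λ = 2.583 × 10^-8 m.
Converting to nm: λ = 25.83 nm ≈ 25.8 nm.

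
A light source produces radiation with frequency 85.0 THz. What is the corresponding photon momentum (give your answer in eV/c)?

Take h = 6.62607015e-34 J·s, c = 2.99792458e8 m/s, 1 eV = 1.602176634e-19 J.
First convert: f = 85.0 THz = 8.50e13 Hz.
Since p = hf/c for a photon, p = 1.879e-28 kg·m/s.
Converting to eV/c: p = 0.3515 eV/c ≈ 0.352 eV/c.

0.352 eV/c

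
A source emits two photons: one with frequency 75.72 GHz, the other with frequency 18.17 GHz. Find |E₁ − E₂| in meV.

Using E = hf: E₁ = 5.0173 × 10^-23 J, E₂ = 1.2040 × 10^-23 J.
|ΔE| = |5.0173 × 10^-23 − 1.2040 × 10^-23| = 3.81 × 10^-23 J = 0.238 meV.

0.238 meV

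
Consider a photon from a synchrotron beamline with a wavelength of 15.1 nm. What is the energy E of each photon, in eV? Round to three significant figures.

82.1 eV

Take h = 6.62607015 × 10^-34 J·s, c = 2.99792458 × 10^8 m/s, 1 eV = 1.602176634 × 10^-19 J.
Convert to SI: λ = 15.1 nm = 1.51 × 10^-8 m.
For a photon E = hc/λ, so E = 1.316 × 10^-17 J.
Converting to eV: E = 82.11 eV ≈ 82.1 eV.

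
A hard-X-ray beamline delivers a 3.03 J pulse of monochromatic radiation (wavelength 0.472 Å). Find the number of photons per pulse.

Per-photon energy: E = 4.209e-15 J (from wavelength = 0.472 Å).
N = E_total / E_photon = 3.03 J / 4.209e-15 J = 7.20e14.

7.20e14 photons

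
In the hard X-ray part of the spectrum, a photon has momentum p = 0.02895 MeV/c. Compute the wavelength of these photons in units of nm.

Convert to SI: p = 0.02895 MeV/c = 1.5472e-23 kg·m/s.
For a photon λ = h/p, so λ = 4.283e-11 m.
Converting to nm: λ = 0.04283 nm ≈ 0.0428 nm.

0.0428 nm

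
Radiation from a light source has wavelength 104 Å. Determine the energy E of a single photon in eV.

119 eV

In SI units: λ = 104 Å = 1.04e-8 m.
Since E = hc/λ for a photon, E = 1.910e-17 J.
Converting to eV: E = 119.2 eV ≈ 119 eV.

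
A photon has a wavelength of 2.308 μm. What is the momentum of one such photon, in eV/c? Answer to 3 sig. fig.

Use h = 6.62607015 × 10^-34 J·s, c = 2.99792458 × 10^8 m/s, 1 eV = 1.602176634 × 10^-19 J.
First convert: λ = 2.308 μm = 2.308 × 10^-6 m.
The photon relation is p = h/λ, giving p = 2.871 × 10^-28 kg·m/s.
Converting to eV/c: p = 0.5372 eV/c ≈ 0.537 eV/c.

0.537 eV/c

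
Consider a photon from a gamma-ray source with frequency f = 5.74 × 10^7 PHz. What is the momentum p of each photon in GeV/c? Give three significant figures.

0.237 GeV/c

(h = 6.62607015 × 10^-34 J·s, c = 2.99792458 × 10^8 m/s, 1 eV = 1.602176634 × 10^-19 J.)
Convert to SI: f = 5.74 × 10^7 PHz = 5.74 × 10^22 Hz.
Since p = hf/c for a photon, p = 1.269 × 10^-19 kg·m/s.
Converting to GeV/c: p = 0.2374 GeV/c ≈ 0.237 GeV/c.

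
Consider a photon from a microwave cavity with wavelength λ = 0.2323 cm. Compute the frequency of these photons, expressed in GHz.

129 GHz

In SI units: λ = 0.2323 cm = 0.002323 m.
For a photon f = c/λ, so f = 1.291e11 Hz.
Converting to GHz: f = 129.1 GHz ≈ 129 GHz.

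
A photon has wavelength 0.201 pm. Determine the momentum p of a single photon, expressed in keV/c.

6170 keV/c

Use h = 6.62607015e-34 J·s, c = 2.99792458e8 m/s, 1 eV = 1.602176634e-19 J.
First convert: λ = 0.201 pm = 2.01e-13 m.
The photon relation is p = h/λ, giving p = 3.297e-21 kg·m/s.
Converting to keV/c: p = 6168 keV/c ≈ 6170 keV/c.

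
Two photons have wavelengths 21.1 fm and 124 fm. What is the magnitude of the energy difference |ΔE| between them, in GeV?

Using E = hc/λ: E₁ = 9.414e-12 J, E₂ = 1.602e-12 J.
|ΔE| = |9.414e-12 − 1.602e-12| = 7.81e-12 J = 0.0488 GeV.

0.0488 GeV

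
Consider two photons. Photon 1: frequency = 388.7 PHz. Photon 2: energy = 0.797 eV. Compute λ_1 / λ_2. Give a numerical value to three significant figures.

4.96 × 10^-4

λ_1 = 7.713 × 10^-10 m (from frequency = 388.7 PHz, via λ = c/f).
λ_2 = 1.556 × 10^-6 m (from energy = 0.797 eV, via λ = hc/E).
Ratio = 7.713 × 10^-10 / 1.556 × 10^-6 = 4.96 × 10^-4.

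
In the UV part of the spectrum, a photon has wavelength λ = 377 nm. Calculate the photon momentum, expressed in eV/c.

3.29 eV/c

Convert to SI: λ = 377 nm = 3.77e-7 m.
The photon relation is p = h/λ, giving p = 1.758e-27 kg·m/s.
Converting to eV/c: p = 3.289 eV/c ≈ 3.29 eV/c.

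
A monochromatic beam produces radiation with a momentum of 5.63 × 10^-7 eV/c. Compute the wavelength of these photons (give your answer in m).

2.20 m

(h = 6.62607015 × 10^-34 J·s, c = 2.99792458 × 10^8 m/s, 1 eV = 1.602176634 × 10^-19 J.)
In SI units: p = 5.63 × 10^-7 eV/c = 3.0088 × 10^-34 kg·m/s.
For a photon λ = h/p, so λ = 2.202 m.
So λ ≈ 2.20 m.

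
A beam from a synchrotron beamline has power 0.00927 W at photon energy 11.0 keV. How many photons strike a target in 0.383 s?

2.01 × 10^12 photons

Total energy: E_total = P·t = 0.00927 × 0.383 = 0.003550 J.
Per-photon energy: E = 1.762 × 10^-15 J.
N = E_total / E_photon = 2.01 × 10^12.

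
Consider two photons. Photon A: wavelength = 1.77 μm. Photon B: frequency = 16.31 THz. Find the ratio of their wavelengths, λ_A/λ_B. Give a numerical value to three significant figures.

λ_A = 1.770 × 10^-6 m (from wavelength = 1.77 μm, via λ given directly).
λ_B = 1.838 × 10^-5 m (from frequency = 16.31 THz, via λ = c/f).
Ratio = 1.770 × 10^-6 / 1.838 × 10^-5 = 0.0963.

0.0963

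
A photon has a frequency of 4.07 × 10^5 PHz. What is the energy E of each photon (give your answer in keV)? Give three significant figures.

Use h = 6.62607015 × 10^-34 J·s, 1 eV = 1.602176634 × 10^-19 J.
In SI units: f = 4.07 × 10^5 PHz = 4.07 × 10^20 Hz.
Apply E = hf: E = 2.697 × 10^-13 J.
Converting to keV: E = 1683 keV ≈ 1680 keV.

1680 keV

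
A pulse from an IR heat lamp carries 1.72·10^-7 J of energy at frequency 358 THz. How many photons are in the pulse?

Per-photon energy: E = 2.372·10^-19 J (from frequency = 358 THz).
N = E_total / E_photon = 1.72·10^-7 J / 2.372·10^-19 J = 7.25·10^11.

7.25·10^11 photons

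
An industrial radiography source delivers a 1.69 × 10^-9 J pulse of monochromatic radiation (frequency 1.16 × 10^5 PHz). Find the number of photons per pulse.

2.20 × 10^4 photons

Per-photon energy: E = 7.686 × 10^-14 J (from frequency = 1.16 × 10^5 PHz).
N = E_total / E_photon = 1.69 × 10^-9 J / 7.686 × 10^-14 J = 22000.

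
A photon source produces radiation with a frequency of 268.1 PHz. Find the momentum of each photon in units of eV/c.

Use h = 6.62607015e-34 J·s, c = 2.99792458e8 m/s, 1 eV = 1.602176634e-19 J.
In SI units: f = 268.1 PHz = 2.681e17 Hz.
Apply p = hf/c: p = 5.926e-25 kg·m/s.
Converting to eV/c: p = 1109 eV/c ≈ 1110 eV/c.

1110 eV/c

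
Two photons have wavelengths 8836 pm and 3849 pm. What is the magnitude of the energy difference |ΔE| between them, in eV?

182 eV

Using E = hc/λ: E₁ = 2.2481 × 10^-17 J, E₂ = 5.1609 × 10^-17 J.
|ΔE| = |2.2481 × 10^-17 − 5.1609 × 10^-17| = 2.91 × 10^-17 J = 182 eV.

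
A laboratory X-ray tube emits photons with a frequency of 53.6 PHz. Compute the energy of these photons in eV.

In SI units: f = 53.6 PHz = 5.36e16 Hz.
For a photon E = hf, so E = 3.552e-17 J.
Converting to eV: E = 221.7 eV ≈ 222 eV.

222 eV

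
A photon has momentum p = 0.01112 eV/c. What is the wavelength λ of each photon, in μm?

111 μm

In SI units: p = 0.01112 eV/c = 5.9428e-30 kg·m/s.
Apply λ = h/p: λ = 1.115e-4 m.
Converting to μm: λ = 111.5 μm ≈ 111 μm.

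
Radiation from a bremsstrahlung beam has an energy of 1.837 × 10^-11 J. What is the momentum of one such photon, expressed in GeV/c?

0.115 GeV/c

Take c = 2.99792458 × 10^8 m/s, 1 eV = 1.602176634 × 10^-19 J.
For a photon p = E/c, so p = 6.128 × 10^-20 kg·m/s.
Converting to GeV/c: p = 0.1147 GeV/c ≈ 0.115 GeV/c.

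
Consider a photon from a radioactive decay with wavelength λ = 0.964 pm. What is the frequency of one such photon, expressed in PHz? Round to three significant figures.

Use c = 2.99792458e8 m/s.
First convert: λ = 0.964 pm = 9.64e-13 m.
Apply f = c/λ: f = 3.110e20 Hz.
Converting to PHz: f = 311000 PHz ≈ 3.11e5 PHz.

3.11e5 PHz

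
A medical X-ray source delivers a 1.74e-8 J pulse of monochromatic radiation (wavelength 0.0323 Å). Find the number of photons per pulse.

2.83e5 photons

Per-photon energy: E = 6.150e-14 J (from wavelength = 0.0323 Å).
N = E_total / E_photon = 1.74e-8 J / 6.150e-14 J = 2.83e5.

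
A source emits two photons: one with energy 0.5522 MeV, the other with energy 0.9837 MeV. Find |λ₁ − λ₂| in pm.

Using λ = hc/E: λ₁ = 2.2453e-12 m, λ₂ = 1.2604e-12 m.
|Δλ| = |2.2453e-12 − 1.2604e-12| = 9.85e-13 m = 0.985 pm.

0.985 pm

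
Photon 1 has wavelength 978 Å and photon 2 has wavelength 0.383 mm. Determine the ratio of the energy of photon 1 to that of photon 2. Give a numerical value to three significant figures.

E_1 = 2.031e-18 J (from wavelength = 978 Å, via E = hc/λ).
E_2 = 5.187e-22 J (from wavelength = 0.383 mm, via E = hc/λ).
Ratio = 2.031e-18 / 5.187e-22 = 3920.

3920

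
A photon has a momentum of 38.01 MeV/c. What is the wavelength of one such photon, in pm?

First convert: p = 38.01 MeV/c = 2.0314e-20 kg·m/s.
Since λ = h/p for a photon, λ = 3.262e-14 m.
Converting to pm: λ = 0.03262 pm ≈ 0.0326 pm.

0.0326 pm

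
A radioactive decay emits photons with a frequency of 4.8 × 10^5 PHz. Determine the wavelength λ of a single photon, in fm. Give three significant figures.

First convert: f = 4.8 × 10^5 PHz = 4.8 × 10^20 Hz.
Apply λ = c/f: λ = 6.246 × 10^-13 m.
Converting to fm: λ = 624.6 fm ≈ 625 fm.

625 fm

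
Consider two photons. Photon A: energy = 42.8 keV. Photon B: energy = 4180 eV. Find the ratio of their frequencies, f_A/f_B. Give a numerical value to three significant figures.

10.2

f_A = 1.035e19 Hz (from energy = 42.8 keV, via f = E/h).
f_B = 1.011e18 Hz (from energy = 4180 eV, via f = E/h).
Ratio = 1.035e19 / 1.011e18 = 10.2.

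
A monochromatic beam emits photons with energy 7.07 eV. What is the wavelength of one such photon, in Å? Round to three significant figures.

Take h = 6.62607015 × 10^-34 J·s, c = 2.99792458 × 10^8 m/s, 1 eV = 1.602176634 × 10^-19 J.
First convert: E = 7.07 eV = 1.1327 × 10^-18 J.
The photon relation is λ = hc/E, giving λ = 1.754 × 10^-7 m.
Converting to Å: λ = 1754 Å ≈ 1750 Å.

1750 Å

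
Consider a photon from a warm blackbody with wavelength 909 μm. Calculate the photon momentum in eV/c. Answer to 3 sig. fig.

Convert to SI: λ = 909 μm = 9.09 × 10^-4 m.
The photon relation is p = h/λ, giving p = 7.289 × 10^-31 kg·m/s.
Converting to eV/c: p = 0.001364 eV/c ≈ 1.36 × 10^-3 eV/c.

1.36 × 10^-3 eV/c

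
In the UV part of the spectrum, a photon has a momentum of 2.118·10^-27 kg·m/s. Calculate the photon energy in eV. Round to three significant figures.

3.96 eV

Since E = pc for a photon, E = 6.350·10^-19 J.
Converting to eV: E = 3.963 eV ≈ 3.96 eV.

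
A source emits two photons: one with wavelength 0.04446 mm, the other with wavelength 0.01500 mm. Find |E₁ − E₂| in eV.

Using E = hc/λ: E₁ = 4.4679e-21 J, E₂ = 1.3243e-20 J.
|ΔE| = |4.4679e-21 − 1.3243e-20| = 8.78e-21 J = 0.0548 eV.

0.0548 eV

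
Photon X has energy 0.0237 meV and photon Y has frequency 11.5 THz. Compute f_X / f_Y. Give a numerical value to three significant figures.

4.98e-4

f_X = 5.731e9 Hz (from energy = 0.0237 meV, via f = E/h).
f_Y = 1.150e13 Hz (from frequency = 11.5 THz, via f given directly).
Ratio = 5.731e9 / 1.150e13 = 4.98e-4.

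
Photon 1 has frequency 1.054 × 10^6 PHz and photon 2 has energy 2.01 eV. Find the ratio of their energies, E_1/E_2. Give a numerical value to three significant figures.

E_1 = 6.984 × 10^-13 J (from frequency = 1.054 × 10^6 PHz, via E = hf).
E_2 = 3.220 × 10^-19 J (from energy = 2.01 eV, via E given directly).
Ratio = 6.984 × 10^-13 / 3.220 × 10^-19 = 2.17 × 10^6.

2.17 × 10^6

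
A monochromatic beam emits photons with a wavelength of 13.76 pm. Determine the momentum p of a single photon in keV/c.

90.1 keV/c

In SI units: λ = 13.76 pm = 1.376 × 10^-11 m.
Since p = h/λ for a photon, p = 4.815 × 10^-23 kg·m/s.
Converting to keV/c: p = 90.10 keV/c ≈ 90.1 keV/c.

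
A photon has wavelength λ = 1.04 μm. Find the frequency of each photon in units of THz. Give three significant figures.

First convert: λ = 1.04 μm = 1.04e-6 m.
Apply f = c/λ: f = 2.883e14 Hz.
Converting to THz: f = 288.3 THz ≈ 288 THz.

288 THz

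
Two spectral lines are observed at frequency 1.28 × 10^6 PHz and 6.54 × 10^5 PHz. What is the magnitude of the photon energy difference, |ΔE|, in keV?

Using E = hf: E₁ = 8.481 × 10^-13 J, E₂ = 4.333 × 10^-13 J.
|ΔE| = |8.481 × 10^-13 − 4.333 × 10^-13| = 4.15 × 10^-13 J = 2590 keV.

2590 keV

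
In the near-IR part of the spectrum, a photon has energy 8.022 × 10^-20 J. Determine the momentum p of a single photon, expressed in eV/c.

0.501 eV/c

(c = 2.99792458 × 10^8 m/s, 1 eV = 1.602176634 × 10^-19 J.)
Apply p = E/c: p = 2.676 × 10^-28 kg·m/s.
Converting to eV/c: p = 0.5007 eV/c ≈ 0.501 eV/c.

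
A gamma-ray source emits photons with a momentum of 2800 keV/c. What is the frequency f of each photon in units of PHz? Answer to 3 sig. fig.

Take h = 6.62607015e-34 J·s, c = 2.99792458e8 m/s, 1 eV = 1.602176634e-19 J.
In SI units: p = 2800 keV/c = 1.4964e-21 kg·m/s.
Since f = pc/h for a photon, f = 6.770e20 Hz.
Converting to PHz: f = 677000 PHz ≈ 6.77e5 PHz.

6.77e5 PHz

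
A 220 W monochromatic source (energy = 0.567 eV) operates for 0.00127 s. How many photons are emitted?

3.08 × 10^18 photons

Total energy: E_total = P·t = 220 × 0.00127 = 0.2794 J.
Per-photon energy: E = 9.084 × 10^-20 J.
N = E_total / E_photon = 3.08 × 10^18.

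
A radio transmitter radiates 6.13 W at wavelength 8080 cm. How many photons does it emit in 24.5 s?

Total energy: E_total = P·t = 6.13 × 24.5 = 150.2 J.
Per-photon energy: E = 2.458e-27 J.
N = E_total / E_photon = 6.11e28.

6.11e28 photons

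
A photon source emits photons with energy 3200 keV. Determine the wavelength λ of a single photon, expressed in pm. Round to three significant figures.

0.387 pm

Convert to SI: E = 3200 keV = 5.1270 × 10^-13 J.
For a photon λ = hc/E, so λ = 3.875 × 10^-13 m.
Converting to pm: λ = 0.3875 pm ≈ 0.387 pm.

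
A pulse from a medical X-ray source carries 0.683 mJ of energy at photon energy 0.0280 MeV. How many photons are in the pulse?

1.52 × 10^11 photons

Per-photon energy: E = 4.486 × 10^-15 J (from energy = 0.0280 MeV).
N = E_total / E_photon = 6.83 × 10^-4 J / 4.486 × 10^-15 J = 1.52 × 10^11.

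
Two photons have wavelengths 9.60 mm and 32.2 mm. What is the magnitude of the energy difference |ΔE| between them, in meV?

0.0906 meV

Using E = hc/λ: E₁ = 2.069 × 10^-23 J, E₂ = 6.169 × 10^-24 J.
|ΔE| = |2.069 × 10^-23 − 6.169 × 10^-24| = 1.45 × 10^-23 J = 0.0906 meV.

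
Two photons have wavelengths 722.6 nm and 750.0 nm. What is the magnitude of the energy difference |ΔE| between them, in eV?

0.0627 eV

Using E = hc/λ: E₁ = 2.7490 × 10^-19 J, E₂ = 2.6486 × 10^-19 J.
|ΔE| = |2.7490 × 10^-19 − 2.6486 × 10^-19| = 1.00 × 10^-20 J = 0.0627 eV.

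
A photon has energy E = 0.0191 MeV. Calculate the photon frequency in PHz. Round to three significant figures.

4620 PHz

Take h = 6.62607015e-34 J·s, 1 eV = 1.602176634e-19 J.
First convert: E = 0.0191 MeV = 3.0602e-15 J.
Since f = E/h for a photon, f = 4.618e18 Hz.
Converting to PHz: f = 4618 PHz ≈ 4620 PHz.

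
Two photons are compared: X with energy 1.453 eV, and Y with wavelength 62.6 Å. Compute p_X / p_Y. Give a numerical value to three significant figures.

7.34 × 10^-3

p_X = 7.765 × 10^-28 kg·m/s (from energy = 1.453 eV, via p = E/c).
p_Y = 1.058 × 10^-25 kg·m/s (from wavelength = 62.6 Å, via p = h/λ).
Ratio = 7.765 × 10^-28 / 1.058 × 10^-25 = 7.34 × 10^-3.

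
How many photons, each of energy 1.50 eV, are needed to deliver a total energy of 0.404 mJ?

1.68e15 photons

Per-photon energy: E = 2.403e-19 J (from energy = 1.50 eV).
N = E_total / E_photon = 4.04e-4 J / 2.403e-19 J = 1.68e15.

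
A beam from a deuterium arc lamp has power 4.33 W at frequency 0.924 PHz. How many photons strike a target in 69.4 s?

Total energy: E_total = P·t = 4.33 × 69.4 = 300.5 J.
Per-photon energy: E = 6.122 × 10^-19 J.
N = E_total / E_photon = 4.91 × 10^20.

4.91 × 10^20 photons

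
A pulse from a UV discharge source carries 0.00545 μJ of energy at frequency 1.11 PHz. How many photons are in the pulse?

Per-photon energy: E = 7.355 × 10^-19 J (from frequency = 1.11 PHz).
N = E_total / E_photon = 5.45 × 10^-9 J / 7.355 × 10^-19 J = 7.41 × 10^9.

7.41 × 10^9 photons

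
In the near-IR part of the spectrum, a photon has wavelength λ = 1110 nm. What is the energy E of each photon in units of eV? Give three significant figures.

1.12 eV

Use h = 6.62607015·10^-34 J·s, c = 2.99792458·10^8 m/s, 1 eV = 1.602176634·10^-19 J.
First convert: λ = 1110 nm = 1.11·10^-6 m.
For a photon E = hc/λ, so E = 1.790·10^-19 J.
Converting to eV: E = 1.117 eV ≈ 1.12 eV.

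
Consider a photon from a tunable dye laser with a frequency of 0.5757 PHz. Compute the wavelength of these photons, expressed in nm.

521 nm

Take c = 2.99792458e8 m/s.
Convert to SI: f = 0.5757 PHz = 5.757e14 Hz.
For a photon λ = c/f, so λ = 5.207e-7 m.
Converting to nm: λ = 520.7 nm ≈ 521 nm.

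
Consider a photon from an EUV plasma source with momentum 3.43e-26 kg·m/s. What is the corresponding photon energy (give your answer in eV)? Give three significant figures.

Take c = 2.99792458e8 m/s, 1 eV = 1.602176634e-19 J.
Since E = pc for a photon, E = 1.028e-17 J.
Converting to eV: E = 64.18 eV ≈ 64.2 eV.

64.2 eV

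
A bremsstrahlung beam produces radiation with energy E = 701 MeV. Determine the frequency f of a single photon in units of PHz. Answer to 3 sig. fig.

First convert: E = 701 MeV = 1.1231 × 10^-10 J.
Since f = E/h for a photon, f = 1.695 × 10^23 Hz.
Converting to PHz: f = 1.695 × 10^8 PHz ≈ 1.70 × 10^8 PHz.

1.70 × 10^8 PHz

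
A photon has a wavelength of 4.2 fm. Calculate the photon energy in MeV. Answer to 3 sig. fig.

In SI units: λ = 4.2 fm = 4.2·10^-15 m.
Since E = hc/λ for a photon, E = 4.730·10^-11 J.
Converting to MeV: E = 295.2 MeV ≈ 295 MeV.

295 MeV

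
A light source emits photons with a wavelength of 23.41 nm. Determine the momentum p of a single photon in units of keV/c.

0.0530 keV/c

First convert: λ = 23.41 nm = 2.341e-8 m.
For a photon p = h/λ, so p = 2.830e-26 kg·m/s.
Converting to keV/c: p = 0.05296 keV/c ≈ 0.0530 keV/c.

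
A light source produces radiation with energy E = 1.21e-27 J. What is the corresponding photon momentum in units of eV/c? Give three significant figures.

Take c = 2.99792458e8 m/s, 1 eV = 1.602176634e-19 J.
For a photon p = E/c, so p = 4.036e-36 kg·m/s.
Converting to eV/c: p = 7.552e-9 eV/c ≈ 7.55e-9 eV/c.

7.55e-9 eV/c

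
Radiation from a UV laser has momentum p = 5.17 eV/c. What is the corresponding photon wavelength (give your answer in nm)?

240 nm

Take h = 6.62607015e-34 J·s, c = 2.99792458e8 m/s, 1 eV = 1.602176634e-19 J.
First convert: p = 5.17 eV/c = 2.7630e-27 kg·m/s.
The photon relation is λ = h/p, giving λ = 2.398e-7 m.
Converting to nm: λ = 239.8 nm ≈ 240 nm.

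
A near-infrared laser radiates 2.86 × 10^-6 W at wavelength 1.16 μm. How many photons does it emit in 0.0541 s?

9.04 × 10^11 photons

Total energy: E_total = P·t = 2.86 × 10^-6 × 0.0541 = 1.547 × 10^-7 J.
Per-photon energy: E = 1.712 × 10^-19 J.
N = E_total / E_photon = 9.04 × 10^11.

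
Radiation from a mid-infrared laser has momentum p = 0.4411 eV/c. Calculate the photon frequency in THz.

107 THz

Use h = 6.62607015 × 10^-34 J·s, c = 2.99792458 × 10^8 m/s, 1 eV = 1.602176634 × 10^-19 J.
Convert to SI: p = 0.4411 eV/c = 2.3574 × 10^-28 kg·m/s.
Since f = pc/h for a photon, f = 1.067 × 10^14 Hz.
Converting to THz: f = 106.7 THz ≈ 107 THz.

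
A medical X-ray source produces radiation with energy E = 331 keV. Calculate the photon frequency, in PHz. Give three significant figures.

In SI units: E = 331 keV = 5.3032·10^-14 J.
Since f = E/h for a photon, f = 8.004·10^19 Hz.
Converting to PHz: f = 80040 PHz ≈ 8.00·10^4 PHz.

8.00·10^4 PHz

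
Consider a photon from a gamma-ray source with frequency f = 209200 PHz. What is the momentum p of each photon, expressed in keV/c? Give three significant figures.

865 keV/c

First convert: f = 209200 PHz = 2.092 × 10^20 Hz.
Apply p = hf/c: p = 4.624 × 10^-22 kg·m/s.
Converting to keV/c: p = 865.2 keV/c ≈ 865 keV/c.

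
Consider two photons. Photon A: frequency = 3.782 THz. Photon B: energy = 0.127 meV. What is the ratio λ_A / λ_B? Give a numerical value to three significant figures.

λ_A = 7.927 × 10^-5 m (from frequency = 3.782 THz, via λ = c/f).
λ_B = 0.009763 m (from energy = 0.127 meV, via λ = hc/E).
Ratio = 7.927 × 10^-5 / 0.009763 = 8.12 × 10^-3.

8.12 × 10^-3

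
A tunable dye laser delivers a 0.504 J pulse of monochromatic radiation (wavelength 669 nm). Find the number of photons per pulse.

Per-photon energy: E = 2.969e-19 J (from wavelength = 669 nm).
N = E_total / E_photon = 0.504 J / 2.969e-19 J = 1.70e18.

1.70e18 photons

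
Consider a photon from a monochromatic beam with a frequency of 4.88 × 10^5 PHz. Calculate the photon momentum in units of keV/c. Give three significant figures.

2020 keV/c

Take h = 6.62607015 × 10^-34 J·s, c = 2.99792458 × 10^8 m/s, 1 eV = 1.602176634 × 10^-19 J.
Convert to SI: f = 4.88 × 10^5 PHz = 4.88 × 10^20 Hz.
Since p = hf/c for a photon, p = 1.079 × 10^-21 kg·m/s.
Converting to keV/c: p = 2018 keV/c ≈ 2020 keV/c.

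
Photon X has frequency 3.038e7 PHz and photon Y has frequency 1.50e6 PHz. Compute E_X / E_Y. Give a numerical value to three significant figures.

E_X = 2.013e-11 J (from frequency = 3.038e7 PHz, via E = hf).
E_Y = 9.939e-13 J (from frequency = 1.50e6 PHz, via E = hf).
Ratio = 2.013e-11 / 9.939e-13 = 20.3.

20.3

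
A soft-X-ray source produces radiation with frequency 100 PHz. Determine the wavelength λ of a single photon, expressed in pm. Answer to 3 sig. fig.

Use c = 2.99792458 × 10^8 m/s.
Convert to SI: f = 100 PHz = 1.0 × 10^17 Hz.
Since λ = c/f for a photon, λ = 2.998 × 10^-9 m.
Converting to pm: λ = 2998 pm ≈ 3000 pm.

3000 pm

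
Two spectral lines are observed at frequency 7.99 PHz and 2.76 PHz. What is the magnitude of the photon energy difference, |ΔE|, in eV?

Using E = hf: E₁ = 5.294 × 10^-18 J, E₂ = 1.829 × 10^-18 J.
|ΔE| = |5.294 × 10^-18 − 1.829 × 10^-18| = 3.47 × 10^-18 J = 21.6 eV.

21.6 eV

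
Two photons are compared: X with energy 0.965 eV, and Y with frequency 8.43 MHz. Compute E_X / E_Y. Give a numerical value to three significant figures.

2.77e7

E_X = 1.546e-19 J (from energy = 0.965 eV, via E given directly).
E_Y = 5.586e-27 J (from frequency = 8.43 MHz, via E = hf).
Ratio = 1.546e-19 / 5.586e-27 = 2.77e7.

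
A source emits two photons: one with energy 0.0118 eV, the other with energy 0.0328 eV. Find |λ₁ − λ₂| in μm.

Using λ = hc/E: λ₁ = 1.051e-4 m, λ₂ = 3.780e-5 m.
|Δλ| = |1.051e-4 − 3.780e-5| = 6.73e-5 m = 67.3 μm.

67.3 μm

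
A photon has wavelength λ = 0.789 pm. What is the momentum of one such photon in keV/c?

Use h = 6.62607015 × 10^-34 J·s, c = 2.99792458 × 10^8 m/s, 1 eV = 1.602176634 × 10^-19 J.
In SI units: λ = 0.789 pm = 7.89 × 10^-13 m.
Since p = h/λ for a photon, p = 8.398 × 10^-22 kg·m/s.
Converting to keV/c: p = 1571 keV/c ≈ 1570 keV/c.

1570 keV/c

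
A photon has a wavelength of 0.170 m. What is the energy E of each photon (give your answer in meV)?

For a photon E = hc/λ, so E = 1.168e-24 J.
Converting to meV: E = 0.007293 meV ≈ 7.29e-3 meV.

7.29e-3 meV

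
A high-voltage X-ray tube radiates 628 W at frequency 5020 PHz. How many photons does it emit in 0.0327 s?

6.17e15 photons

Total energy: E_total = P·t = 628 × 0.0327 = 20.54 J.
Per-photon energy: E = 3.326e-15 J.
N = E_total / E_photon = 6.17e15.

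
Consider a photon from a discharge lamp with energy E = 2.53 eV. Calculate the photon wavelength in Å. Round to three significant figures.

4900 Å

Take h = 6.62607015·10^-34 J·s, c = 2.99792458·10^8 m/s, 1 eV = 1.602176634·10^-19 J.
Convert to SI: E = 2.53 eV = 4.0535·10^-19 J.
Since λ = hc/E for a photon, λ = 4.901·10^-7 m.
Converting to Å: λ = 4901 Å ≈ 4900 Å.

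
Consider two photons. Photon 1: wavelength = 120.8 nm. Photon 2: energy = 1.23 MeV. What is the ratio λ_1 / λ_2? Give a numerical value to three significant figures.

λ_1 = 1.208e-7 m (from wavelength = 120.8 nm, via λ given directly).
λ_2 = 1.008e-12 m (from energy = 1.23 MeV, via λ = hc/E).
Ratio = 1.208e-7 / 1.008e-12 = 1.20e5.

1.20e5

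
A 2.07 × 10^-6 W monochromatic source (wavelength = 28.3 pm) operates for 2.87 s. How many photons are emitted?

8.46 × 10^8 photons

Total energy: E_total = P·t = 2.07 × 10^-6 × 2.87 = 5.941 × 10^-6 J.
Per-photon energy: E = 7.019 × 10^-15 J.
N = E_total / E_photon = 8.46 × 10^8.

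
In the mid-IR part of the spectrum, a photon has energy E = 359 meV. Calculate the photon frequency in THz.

86.8 THz

Convert to SI: E = 359 meV = 5.7518e-20 J.
Since f = E/h for a photon, f = 8.681e13 Hz.
Converting to THz: f = 86.81 THz ≈ 86.8 THz.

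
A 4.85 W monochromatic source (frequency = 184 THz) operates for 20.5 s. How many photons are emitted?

Total energy: E_total = P·t = 4.85 × 20.5 = 99.42 J.
Per-photon energy: E = 1.219 × 10^-19 J.
N = E_total / E_photon = 8.15 × 10^20.

8.15 × 10^20 photons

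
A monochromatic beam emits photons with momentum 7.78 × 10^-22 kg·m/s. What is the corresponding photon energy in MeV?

The photon relation is E = pc, giving E = 2.332 × 10^-13 J.
Converting to MeV: E = 1.456 MeV ≈ 1.46 MeV.

1.46 MeV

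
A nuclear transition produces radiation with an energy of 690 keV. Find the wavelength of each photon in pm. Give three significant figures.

1.80 pm

Take h = 6.62607015e-34 J·s, c = 2.99792458e8 m/s, 1 eV = 1.602176634e-19 J.
In SI units: E = 690 keV = 1.1055e-13 J.
Since λ = hc/E for a photon, λ = 1.797e-12 m.
Converting to pm: λ = 1.797 pm ≈ 1.80 pm.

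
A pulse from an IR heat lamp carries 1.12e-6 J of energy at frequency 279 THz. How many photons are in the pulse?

6.06e12 photons

Per-photon energy: E = 1.849e-19 J (from frequency = 279 THz).
N = E_total / E_photon = 1.12e-6 J / 1.849e-19 J = 6.06e12.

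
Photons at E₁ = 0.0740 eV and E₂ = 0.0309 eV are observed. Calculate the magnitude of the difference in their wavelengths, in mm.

Using λ = hc/E: λ₁ = 1.675 × 10^-5 m, λ₂ = 4.012 × 10^-5 m.
|Δλ| = |1.675 × 10^-5 − 4.012 × 10^-5| = 2.34 × 10^-5 m = 0.0234 mm.

0.0234 mm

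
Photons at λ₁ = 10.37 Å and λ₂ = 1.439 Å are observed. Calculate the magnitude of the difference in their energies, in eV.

Using E = hc/λ: E₁ = 1.9156·10^-16 J, E₂ = 1.3804·10^-15 J.
|ΔE| = |1.9156·10^-16 − 1.3804·10^-15| = 1.19·10^-15 J = 7420 eV.

7420 eV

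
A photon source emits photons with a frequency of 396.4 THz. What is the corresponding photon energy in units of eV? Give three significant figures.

Take h = 6.62607015 × 10^-34 J·s, 1 eV = 1.602176634 × 10^-19 J.
In SI units: f = 396.4 THz = 3.964 × 10^14 Hz.
Apply E = hf: E = 2.627 × 10^-19 J.
Converting to eV: E = 1.639 eV ≈ 1.64 eV.

1.64 eV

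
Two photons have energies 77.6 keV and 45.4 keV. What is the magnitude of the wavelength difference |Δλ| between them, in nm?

Using λ = hc/E: λ₁ = 1.598 × 10^-11 m, λ₂ = 2.731 × 10^-11 m.
|Δλ| = |1.598 × 10^-11 − 2.731 × 10^-11| = 1.13 × 10^-11 m = 0.0113 nm.

0.0113 nm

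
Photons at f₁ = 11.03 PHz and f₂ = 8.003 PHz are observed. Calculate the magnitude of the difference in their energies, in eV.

Using E = hf: E₁ = 7.3086e-18 J, E₂ = 5.3028e-18 J.
|ΔE| = |7.3086e-18 − 5.3028e-18| = 2.01e-18 J = 12.5 eV.

12.5 eV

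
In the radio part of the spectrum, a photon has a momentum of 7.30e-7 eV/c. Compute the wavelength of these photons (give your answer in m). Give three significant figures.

(h = 6.62607015e-34 J·s, c = 2.99792458e8 m/s, 1 eV = 1.602176634e-19 J.)
First convert: p = 7.30e-7 eV/c = 3.9013e-34 kg·m/s.
Since λ = h/p for a photon, λ = 1.698 m.
So λ ≈ 1.70 m.

1.70 m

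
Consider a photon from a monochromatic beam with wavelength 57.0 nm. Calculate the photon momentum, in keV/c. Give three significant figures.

0.0218 keV/c

In SI units: λ = 57.0 nm = 5.70 × 10^-8 m.
Apply p = h/λ: p = 1.162 × 10^-26 kg·m/s.
Converting to keV/c: p = 0.02175 keV/c ≈ 0.0218 keV/c.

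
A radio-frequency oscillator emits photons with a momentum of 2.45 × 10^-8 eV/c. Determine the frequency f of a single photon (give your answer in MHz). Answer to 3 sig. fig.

5.92 MHz

In SI units: p = 2.45 × 10^-8 eV/c = 1.3094 × 10^-35 kg·m/s.
The photon relation is f = pc/h, giving f = 5.924 × 10^6 Hz.
Converting to MHz: f = 5.924 MHz ≈ 5.92 MHz.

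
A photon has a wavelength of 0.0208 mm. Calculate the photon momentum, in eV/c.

0.0596 eV/c

Use h = 6.62607015 × 10^-34 J·s, c = 2.99792458 × 10^8 m/s, 1 eV = 1.602176634 × 10^-19 J.
Convert to SI: λ = 0.0208 mm = 2.08 × 10^-5 m.
For a photon p = h/λ, so p = 3.186 × 10^-29 kg·m/s.
Converting to eV/c: p = 0.05961 eV/c ≈ 0.0596 eV/c.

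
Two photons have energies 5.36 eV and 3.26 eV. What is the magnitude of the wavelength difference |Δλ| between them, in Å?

1490 Å

Using λ = hc/E: λ₁ = 2.313 × 10^-7 m, λ₂ = 3.803 × 10^-7 m.
|Δλ| = |2.313 × 10^-7 − 3.803 × 10^-7| = 1.49 × 10^-7 m = 1490 Å.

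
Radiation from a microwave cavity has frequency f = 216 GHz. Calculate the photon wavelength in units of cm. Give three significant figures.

0.139 cm

Take c = 2.99792458 × 10^8 m/s.
Convert to SI: f = 216 GHz = 2.16 × 10^11 Hz.
Since λ = c/f for a photon, λ = 0.001388 m.
Converting to cm: λ = 0.1388 cm ≈ 0.139 cm.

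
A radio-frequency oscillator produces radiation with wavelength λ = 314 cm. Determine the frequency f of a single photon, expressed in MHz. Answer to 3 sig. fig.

95.5 MHz

Take c = 2.99792458 × 10^8 m/s.
Convert to SI: λ = 314 cm = 3.14 m.
Apply f = c/λ: f = 9.548 × 10^7 Hz.
Converting to MHz: f = 95.48 MHz ≈ 95.5 MHz.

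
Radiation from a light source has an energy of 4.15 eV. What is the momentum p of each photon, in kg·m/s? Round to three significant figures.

Use c = 2.99792458e8 m/s, 1 eV = 1.602176634e-19 J.
In SI units: E = 4.15 eV = 6.6490e-19 J.
For a photon p = E/c, so p = 2.218e-27 kg·m/s.
So p ≈ 2.22e-27 kg·m/s.

2.22e-27 kg·m/s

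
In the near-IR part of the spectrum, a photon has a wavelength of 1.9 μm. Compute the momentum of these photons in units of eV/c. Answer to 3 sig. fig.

0.653 eV/c

(h = 6.62607015e-34 J·s, c = 2.99792458e8 m/s, 1 eV = 1.602176634e-19 J.)
First convert: λ = 1.9 μm = 1.9e-6 m.
The photon relation is p = h/λ, giving p = 3.487e-28 kg·m/s.
Converting to eV/c: p = 0.6525 eV/c ≈ 0.653 eV/c.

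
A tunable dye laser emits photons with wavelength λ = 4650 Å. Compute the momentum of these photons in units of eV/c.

(h = 6.62607015 × 10^-34 J·s, c = 2.99792458 × 10^8 m/s, 1 eV = 1.602176634 × 10^-19 J.)
First convert: λ = 4650 Å = 4.65 × 10^-7 m.
Apply p = h/λ: p = 1.425 × 10^-27 kg·m/s.
Converting to eV/c: p = 2.666 eV/c ≈ 2.67 eV/c.

2.67 eV/c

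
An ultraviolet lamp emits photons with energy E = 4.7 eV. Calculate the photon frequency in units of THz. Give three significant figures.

Use h = 6.62607015e-34 J·s, 1 eV = 1.602176634e-19 J.
First convert: E = 4.7 eV = 7.5302e-19 J.
Apply f = E/h: f = 1.136e15 Hz.
Converting to THz: f = 1136 THz ≈ 1140 THz.

1140 THz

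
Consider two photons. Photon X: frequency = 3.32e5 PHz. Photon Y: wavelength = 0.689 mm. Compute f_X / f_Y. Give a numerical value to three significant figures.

f_X = 3.320e20 Hz (from frequency = 3.32e5 PHz, via f given directly).
f_Y = 4.351e11 Hz (from wavelength = 0.689 mm, via f = c/λ).
Ratio = 3.320e20 / 4.351e11 = 7.63e8.

7.63e8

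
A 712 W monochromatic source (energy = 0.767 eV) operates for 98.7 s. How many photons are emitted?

Total energy: E_total = P·t = 712 × 98.7 = 70270 J.
Per-photon energy: E = 1.229e-19 J.
N = E_total / E_photon = 5.72e23.

5.72e23 photons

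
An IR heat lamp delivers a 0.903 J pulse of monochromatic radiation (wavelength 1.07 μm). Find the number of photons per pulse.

4.86 × 10^18 photons

Per-photon energy: E = 1.856 × 10^-19 J (from wavelength = 1.07 μm).
N = E_total / E_photon = 0.903 J / 1.856 × 10^-19 J = 4.86 × 10^18.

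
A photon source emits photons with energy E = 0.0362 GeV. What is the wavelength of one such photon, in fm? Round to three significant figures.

34.2 fm

First convert: E = 0.0362 GeV = 5.7999 × 10^-12 J.
Apply λ = hc/E: λ = 3.425 × 10^-14 m.
Converting to fm: λ = 34.25 fm ≈ 34.2 fm.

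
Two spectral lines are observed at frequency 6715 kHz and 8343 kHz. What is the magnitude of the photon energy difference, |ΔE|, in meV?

6.73 × 10^-6 meV

Using E = hf: E₁ = 4.4494 × 10^-27 J, E₂ = 5.5281 × 10^-27 J.
|ΔE| = |4.4494 × 10^-27 − 5.5281 × 10^-27| = 1.08 × 10^-27 J = 6.73 × 10^-6 meV.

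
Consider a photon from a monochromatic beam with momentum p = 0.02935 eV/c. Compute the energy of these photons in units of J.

4.70 × 10^-21 J

First convert: p = 0.02935 eV/c = 1.5685 × 10^-29 kg·m/s.
Since E = pc for a photon, E = 4.702 × 10^-21 J.
So E ≈ 4.70 × 10^-21 J.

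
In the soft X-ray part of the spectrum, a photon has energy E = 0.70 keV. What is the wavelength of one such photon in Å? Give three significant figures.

17.7 Å

Use h = 6.62607015 × 10^-34 J·s, c = 2.99792458 × 10^8 m/s, 1 eV = 1.602176634 × 10^-19 J.
First convert: E = 0.70 keV = 1.1215 × 10^-16 J.
For a photon λ = hc/E, so λ = 1.771 × 10^-9 m.
Converting to Å: λ = 17.71 Å ≈ 17.7 Å.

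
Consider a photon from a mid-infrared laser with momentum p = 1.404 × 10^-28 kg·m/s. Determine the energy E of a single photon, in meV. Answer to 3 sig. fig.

Apply E = pc: E = 4.209 × 10^-20 J.
Converting to meV: E = 262.7 meV ≈ 263 meV.

263 meV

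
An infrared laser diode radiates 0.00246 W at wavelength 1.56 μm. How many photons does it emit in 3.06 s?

Total energy: E_total = P·t = 0.00246 × 3.06 = 0.007528 J.
Per-photon energy: E = 1.273e-19 J.
N = E_total / E_photon = 5.91e16.

5.91e16 photons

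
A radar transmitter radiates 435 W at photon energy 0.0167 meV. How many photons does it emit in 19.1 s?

Total energy: E_total = P·t = 435 × 19.1 = 8308 J.
Per-photon energy: E = 2.676 × 10^-24 J.
N = E_total / E_photon = 3.11 × 10^27.

3.11 × 10^27 photons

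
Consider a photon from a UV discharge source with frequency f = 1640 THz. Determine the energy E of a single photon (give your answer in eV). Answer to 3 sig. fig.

Take h = 6.62607015 × 10^-34 J·s, 1 eV = 1.602176634 × 10^-19 J.
In SI units: f = 1640 THz = 1.64 × 10^15 Hz.
For a photon E = hf, so E = 1.087 × 10^-18 J.
Converting to eV: E = 6.782 eV ≈ 6.78 eV.

6.78 eV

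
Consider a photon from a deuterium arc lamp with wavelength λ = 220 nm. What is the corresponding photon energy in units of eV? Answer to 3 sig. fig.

5.64 eV

Convert to SI: λ = 220 nm = 2.2 × 10^-7 m.
For a photon E = hc/λ, so E = 9.029 × 10^-19 J.
Converting to eV: E = 5.636 eV ≈ 5.64 eV.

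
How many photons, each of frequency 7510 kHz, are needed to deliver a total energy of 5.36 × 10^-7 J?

1.08 × 10^20 photons

Per-photon energy: E = 4.976 × 10^-27 J (from frequency = 7510 kHz).
N = E_total / E_photon = 5.36 × 10^-7 J / 4.976 × 10^-27 J = 1.08 × 10^20.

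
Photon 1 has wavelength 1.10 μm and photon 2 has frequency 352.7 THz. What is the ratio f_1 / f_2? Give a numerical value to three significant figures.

0.773

f_1 = 2.725e14 Hz (from wavelength = 1.10 μm, via f = c/λ).
f_2 = 3.527e14 Hz (from frequency = 352.7 THz, via f given directly).
Ratio = 2.725e14 / 3.527e14 = 0.773.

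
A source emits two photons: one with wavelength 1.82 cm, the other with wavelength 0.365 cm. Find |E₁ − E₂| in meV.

0.272 meV

Using E = hc/λ: E₁ = 1.091 × 10^-23 J, E₂ = 5.442 × 10^-23 J.
|ΔE| = |1.091 × 10^-23 − 5.442 × 10^-23| = 4.35 × 10^-23 J = 0.272 meV.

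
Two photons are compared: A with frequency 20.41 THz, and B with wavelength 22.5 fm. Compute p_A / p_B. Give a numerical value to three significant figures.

p_A = 4.511 × 10^-29 kg·m/s (from frequency = 20.41 THz, via p = hf/c).
p_B = 2.945 × 10^-20 kg·m/s (from wavelength = 22.5 fm, via p = h/λ).
Ratio = 4.511 × 10^-29 / 2.945 × 10^-20 = 1.53 × 10^-9.

1.53 × 10^-9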